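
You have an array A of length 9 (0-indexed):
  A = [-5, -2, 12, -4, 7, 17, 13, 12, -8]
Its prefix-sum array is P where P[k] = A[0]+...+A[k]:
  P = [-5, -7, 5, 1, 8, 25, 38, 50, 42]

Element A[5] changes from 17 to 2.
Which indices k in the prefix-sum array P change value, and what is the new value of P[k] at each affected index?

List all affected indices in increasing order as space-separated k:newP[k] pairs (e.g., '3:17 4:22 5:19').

P[k] = A[0] + ... + A[k]
P[k] includes A[5] iff k >= 5
Affected indices: 5, 6, ..., 8; delta = -15
  P[5]: 25 + -15 = 10
  P[6]: 38 + -15 = 23
  P[7]: 50 + -15 = 35
  P[8]: 42 + -15 = 27

Answer: 5:10 6:23 7:35 8:27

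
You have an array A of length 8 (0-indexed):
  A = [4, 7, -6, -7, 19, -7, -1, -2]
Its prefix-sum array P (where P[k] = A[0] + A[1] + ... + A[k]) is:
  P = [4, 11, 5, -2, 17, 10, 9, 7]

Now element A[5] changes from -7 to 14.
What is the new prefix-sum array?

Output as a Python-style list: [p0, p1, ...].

Answer: [4, 11, 5, -2, 17, 31, 30, 28]

Derivation:
Change: A[5] -7 -> 14, delta = 21
P[k] for k < 5: unchanged (A[5] not included)
P[k] for k >= 5: shift by delta = 21
  P[0] = 4 + 0 = 4
  P[1] = 11 + 0 = 11
  P[2] = 5 + 0 = 5
  P[3] = -2 + 0 = -2
  P[4] = 17 + 0 = 17
  P[5] = 10 + 21 = 31
  P[6] = 9 + 21 = 30
  P[7] = 7 + 21 = 28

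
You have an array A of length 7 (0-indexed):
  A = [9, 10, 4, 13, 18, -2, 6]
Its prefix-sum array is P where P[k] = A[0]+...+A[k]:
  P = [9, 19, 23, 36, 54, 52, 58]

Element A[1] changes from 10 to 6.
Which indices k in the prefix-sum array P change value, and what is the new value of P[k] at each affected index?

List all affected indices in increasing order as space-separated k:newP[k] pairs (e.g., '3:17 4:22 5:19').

P[k] = A[0] + ... + A[k]
P[k] includes A[1] iff k >= 1
Affected indices: 1, 2, ..., 6; delta = -4
  P[1]: 19 + -4 = 15
  P[2]: 23 + -4 = 19
  P[3]: 36 + -4 = 32
  P[4]: 54 + -4 = 50
  P[5]: 52 + -4 = 48
  P[6]: 58 + -4 = 54

Answer: 1:15 2:19 3:32 4:50 5:48 6:54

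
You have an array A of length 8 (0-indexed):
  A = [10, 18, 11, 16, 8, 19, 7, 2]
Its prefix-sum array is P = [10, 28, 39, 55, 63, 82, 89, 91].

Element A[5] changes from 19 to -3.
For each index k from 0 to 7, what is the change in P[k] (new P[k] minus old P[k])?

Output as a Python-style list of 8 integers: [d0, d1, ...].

Answer: [0, 0, 0, 0, 0, -22, -22, -22]

Derivation:
Element change: A[5] 19 -> -3, delta = -22
For k < 5: P[k] unchanged, delta_P[k] = 0
For k >= 5: P[k] shifts by exactly -22
Delta array: [0, 0, 0, 0, 0, -22, -22, -22]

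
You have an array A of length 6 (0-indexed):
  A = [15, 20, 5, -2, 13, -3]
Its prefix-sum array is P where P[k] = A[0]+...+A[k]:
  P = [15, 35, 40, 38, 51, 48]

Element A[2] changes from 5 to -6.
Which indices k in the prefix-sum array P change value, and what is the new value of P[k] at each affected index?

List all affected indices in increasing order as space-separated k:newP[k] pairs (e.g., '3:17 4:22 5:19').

Answer: 2:29 3:27 4:40 5:37

Derivation:
P[k] = A[0] + ... + A[k]
P[k] includes A[2] iff k >= 2
Affected indices: 2, 3, ..., 5; delta = -11
  P[2]: 40 + -11 = 29
  P[3]: 38 + -11 = 27
  P[4]: 51 + -11 = 40
  P[5]: 48 + -11 = 37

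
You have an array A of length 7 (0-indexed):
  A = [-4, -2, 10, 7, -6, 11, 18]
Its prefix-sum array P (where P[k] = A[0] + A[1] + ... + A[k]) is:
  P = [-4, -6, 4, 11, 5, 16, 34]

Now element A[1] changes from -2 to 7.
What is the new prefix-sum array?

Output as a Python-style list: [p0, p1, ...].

Answer: [-4, 3, 13, 20, 14, 25, 43]

Derivation:
Change: A[1] -2 -> 7, delta = 9
P[k] for k < 1: unchanged (A[1] not included)
P[k] for k >= 1: shift by delta = 9
  P[0] = -4 + 0 = -4
  P[1] = -6 + 9 = 3
  P[2] = 4 + 9 = 13
  P[3] = 11 + 9 = 20
  P[4] = 5 + 9 = 14
  P[5] = 16 + 9 = 25
  P[6] = 34 + 9 = 43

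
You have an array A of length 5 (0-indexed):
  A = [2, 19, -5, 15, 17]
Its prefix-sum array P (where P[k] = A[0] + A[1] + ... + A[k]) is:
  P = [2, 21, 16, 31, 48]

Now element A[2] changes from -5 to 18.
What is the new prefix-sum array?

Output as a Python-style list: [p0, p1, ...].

Change: A[2] -5 -> 18, delta = 23
P[k] for k < 2: unchanged (A[2] not included)
P[k] for k >= 2: shift by delta = 23
  P[0] = 2 + 0 = 2
  P[1] = 21 + 0 = 21
  P[2] = 16 + 23 = 39
  P[3] = 31 + 23 = 54
  P[4] = 48 + 23 = 71

Answer: [2, 21, 39, 54, 71]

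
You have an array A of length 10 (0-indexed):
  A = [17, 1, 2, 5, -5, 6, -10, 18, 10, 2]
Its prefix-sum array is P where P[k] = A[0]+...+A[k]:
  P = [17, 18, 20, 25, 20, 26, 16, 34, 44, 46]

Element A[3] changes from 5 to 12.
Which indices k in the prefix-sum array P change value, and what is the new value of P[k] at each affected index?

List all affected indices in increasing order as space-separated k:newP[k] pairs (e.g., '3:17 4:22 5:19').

Answer: 3:32 4:27 5:33 6:23 7:41 8:51 9:53

Derivation:
P[k] = A[0] + ... + A[k]
P[k] includes A[3] iff k >= 3
Affected indices: 3, 4, ..., 9; delta = 7
  P[3]: 25 + 7 = 32
  P[4]: 20 + 7 = 27
  P[5]: 26 + 7 = 33
  P[6]: 16 + 7 = 23
  P[7]: 34 + 7 = 41
  P[8]: 44 + 7 = 51
  P[9]: 46 + 7 = 53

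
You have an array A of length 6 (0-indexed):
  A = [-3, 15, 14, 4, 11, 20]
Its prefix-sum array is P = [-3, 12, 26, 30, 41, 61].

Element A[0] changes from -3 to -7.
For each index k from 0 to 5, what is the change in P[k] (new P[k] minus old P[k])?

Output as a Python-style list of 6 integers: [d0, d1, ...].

Answer: [-4, -4, -4, -4, -4, -4]

Derivation:
Element change: A[0] -3 -> -7, delta = -4
For k < 0: P[k] unchanged, delta_P[k] = 0
For k >= 0: P[k] shifts by exactly -4
Delta array: [-4, -4, -4, -4, -4, -4]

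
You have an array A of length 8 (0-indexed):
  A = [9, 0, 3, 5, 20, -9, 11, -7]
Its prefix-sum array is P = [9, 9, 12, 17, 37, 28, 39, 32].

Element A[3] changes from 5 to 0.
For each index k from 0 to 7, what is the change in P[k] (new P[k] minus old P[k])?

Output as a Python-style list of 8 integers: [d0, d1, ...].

Answer: [0, 0, 0, -5, -5, -5, -5, -5]

Derivation:
Element change: A[3] 5 -> 0, delta = -5
For k < 3: P[k] unchanged, delta_P[k] = 0
For k >= 3: P[k] shifts by exactly -5
Delta array: [0, 0, 0, -5, -5, -5, -5, -5]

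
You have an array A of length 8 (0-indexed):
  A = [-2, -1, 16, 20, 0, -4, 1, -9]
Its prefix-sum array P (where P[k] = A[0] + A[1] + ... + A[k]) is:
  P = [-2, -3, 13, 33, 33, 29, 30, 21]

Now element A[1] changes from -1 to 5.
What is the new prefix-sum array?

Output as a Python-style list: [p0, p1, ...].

Change: A[1] -1 -> 5, delta = 6
P[k] for k < 1: unchanged (A[1] not included)
P[k] for k >= 1: shift by delta = 6
  P[0] = -2 + 0 = -2
  P[1] = -3 + 6 = 3
  P[2] = 13 + 6 = 19
  P[3] = 33 + 6 = 39
  P[4] = 33 + 6 = 39
  P[5] = 29 + 6 = 35
  P[6] = 30 + 6 = 36
  P[7] = 21 + 6 = 27

Answer: [-2, 3, 19, 39, 39, 35, 36, 27]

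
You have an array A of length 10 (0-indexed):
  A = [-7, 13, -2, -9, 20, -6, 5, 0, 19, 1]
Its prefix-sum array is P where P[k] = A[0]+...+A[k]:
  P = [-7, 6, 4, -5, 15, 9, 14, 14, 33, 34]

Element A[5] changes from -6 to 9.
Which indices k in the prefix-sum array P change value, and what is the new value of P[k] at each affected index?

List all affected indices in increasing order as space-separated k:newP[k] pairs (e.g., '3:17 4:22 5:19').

P[k] = A[0] + ... + A[k]
P[k] includes A[5] iff k >= 5
Affected indices: 5, 6, ..., 9; delta = 15
  P[5]: 9 + 15 = 24
  P[6]: 14 + 15 = 29
  P[7]: 14 + 15 = 29
  P[8]: 33 + 15 = 48
  P[9]: 34 + 15 = 49

Answer: 5:24 6:29 7:29 8:48 9:49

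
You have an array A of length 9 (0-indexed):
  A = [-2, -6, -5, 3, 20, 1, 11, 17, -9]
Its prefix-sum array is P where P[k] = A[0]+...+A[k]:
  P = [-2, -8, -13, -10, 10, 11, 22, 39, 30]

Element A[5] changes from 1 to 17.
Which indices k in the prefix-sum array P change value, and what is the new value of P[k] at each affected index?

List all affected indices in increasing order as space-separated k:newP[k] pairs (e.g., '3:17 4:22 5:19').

Answer: 5:27 6:38 7:55 8:46

Derivation:
P[k] = A[0] + ... + A[k]
P[k] includes A[5] iff k >= 5
Affected indices: 5, 6, ..., 8; delta = 16
  P[5]: 11 + 16 = 27
  P[6]: 22 + 16 = 38
  P[7]: 39 + 16 = 55
  P[8]: 30 + 16 = 46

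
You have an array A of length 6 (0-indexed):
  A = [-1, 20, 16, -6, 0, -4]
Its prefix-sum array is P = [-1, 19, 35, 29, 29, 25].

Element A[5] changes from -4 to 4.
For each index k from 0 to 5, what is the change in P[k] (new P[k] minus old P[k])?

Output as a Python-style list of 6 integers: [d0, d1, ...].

Element change: A[5] -4 -> 4, delta = 8
For k < 5: P[k] unchanged, delta_P[k] = 0
For k >= 5: P[k] shifts by exactly 8
Delta array: [0, 0, 0, 0, 0, 8]

Answer: [0, 0, 0, 0, 0, 8]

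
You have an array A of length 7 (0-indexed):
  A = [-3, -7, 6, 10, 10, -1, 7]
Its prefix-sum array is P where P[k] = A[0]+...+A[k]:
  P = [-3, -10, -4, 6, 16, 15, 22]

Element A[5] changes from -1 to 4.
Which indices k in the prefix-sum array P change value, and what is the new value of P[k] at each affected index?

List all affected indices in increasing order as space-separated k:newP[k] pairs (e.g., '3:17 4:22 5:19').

Answer: 5:20 6:27

Derivation:
P[k] = A[0] + ... + A[k]
P[k] includes A[5] iff k >= 5
Affected indices: 5, 6, ..., 6; delta = 5
  P[5]: 15 + 5 = 20
  P[6]: 22 + 5 = 27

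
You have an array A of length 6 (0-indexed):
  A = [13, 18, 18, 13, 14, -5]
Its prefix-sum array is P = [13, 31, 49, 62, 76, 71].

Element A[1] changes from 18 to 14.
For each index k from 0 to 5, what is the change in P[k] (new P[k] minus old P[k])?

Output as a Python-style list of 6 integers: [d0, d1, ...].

Answer: [0, -4, -4, -4, -4, -4]

Derivation:
Element change: A[1] 18 -> 14, delta = -4
For k < 1: P[k] unchanged, delta_P[k] = 0
For k >= 1: P[k] shifts by exactly -4
Delta array: [0, -4, -4, -4, -4, -4]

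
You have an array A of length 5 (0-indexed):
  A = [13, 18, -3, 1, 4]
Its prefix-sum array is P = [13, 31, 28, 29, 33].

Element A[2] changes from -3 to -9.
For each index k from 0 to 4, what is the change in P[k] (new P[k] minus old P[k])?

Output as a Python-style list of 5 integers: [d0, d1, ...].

Answer: [0, 0, -6, -6, -6]

Derivation:
Element change: A[2] -3 -> -9, delta = -6
For k < 2: P[k] unchanged, delta_P[k] = 0
For k >= 2: P[k] shifts by exactly -6
Delta array: [0, 0, -6, -6, -6]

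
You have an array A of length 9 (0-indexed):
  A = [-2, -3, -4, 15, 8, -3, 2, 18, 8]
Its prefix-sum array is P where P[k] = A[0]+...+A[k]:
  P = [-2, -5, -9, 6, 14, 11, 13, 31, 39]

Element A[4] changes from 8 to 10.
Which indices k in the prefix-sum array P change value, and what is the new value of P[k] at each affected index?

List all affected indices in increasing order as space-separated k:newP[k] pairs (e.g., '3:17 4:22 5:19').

Answer: 4:16 5:13 6:15 7:33 8:41

Derivation:
P[k] = A[0] + ... + A[k]
P[k] includes A[4] iff k >= 4
Affected indices: 4, 5, ..., 8; delta = 2
  P[4]: 14 + 2 = 16
  P[5]: 11 + 2 = 13
  P[6]: 13 + 2 = 15
  P[7]: 31 + 2 = 33
  P[8]: 39 + 2 = 41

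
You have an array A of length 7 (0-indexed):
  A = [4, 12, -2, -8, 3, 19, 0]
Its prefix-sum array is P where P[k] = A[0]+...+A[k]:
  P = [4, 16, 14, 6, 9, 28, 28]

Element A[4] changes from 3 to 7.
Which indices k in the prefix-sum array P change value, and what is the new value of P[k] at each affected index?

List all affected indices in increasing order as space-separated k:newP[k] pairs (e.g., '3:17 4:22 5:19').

Answer: 4:13 5:32 6:32

Derivation:
P[k] = A[0] + ... + A[k]
P[k] includes A[4] iff k >= 4
Affected indices: 4, 5, ..., 6; delta = 4
  P[4]: 9 + 4 = 13
  P[5]: 28 + 4 = 32
  P[6]: 28 + 4 = 32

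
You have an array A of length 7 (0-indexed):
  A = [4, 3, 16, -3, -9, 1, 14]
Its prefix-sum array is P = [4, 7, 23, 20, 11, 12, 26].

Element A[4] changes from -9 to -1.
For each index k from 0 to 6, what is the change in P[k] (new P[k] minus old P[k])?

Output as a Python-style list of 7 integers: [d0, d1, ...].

Element change: A[4] -9 -> -1, delta = 8
For k < 4: P[k] unchanged, delta_P[k] = 0
For k >= 4: P[k] shifts by exactly 8
Delta array: [0, 0, 0, 0, 8, 8, 8]

Answer: [0, 0, 0, 0, 8, 8, 8]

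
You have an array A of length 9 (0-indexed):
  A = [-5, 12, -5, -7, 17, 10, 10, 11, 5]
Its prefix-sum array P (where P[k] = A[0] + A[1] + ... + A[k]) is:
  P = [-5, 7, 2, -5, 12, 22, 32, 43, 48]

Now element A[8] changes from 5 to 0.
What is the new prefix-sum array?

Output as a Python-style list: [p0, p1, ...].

Answer: [-5, 7, 2, -5, 12, 22, 32, 43, 43]

Derivation:
Change: A[8] 5 -> 0, delta = -5
P[k] for k < 8: unchanged (A[8] not included)
P[k] for k >= 8: shift by delta = -5
  P[0] = -5 + 0 = -5
  P[1] = 7 + 0 = 7
  P[2] = 2 + 0 = 2
  P[3] = -5 + 0 = -5
  P[4] = 12 + 0 = 12
  P[5] = 22 + 0 = 22
  P[6] = 32 + 0 = 32
  P[7] = 43 + 0 = 43
  P[8] = 48 + -5 = 43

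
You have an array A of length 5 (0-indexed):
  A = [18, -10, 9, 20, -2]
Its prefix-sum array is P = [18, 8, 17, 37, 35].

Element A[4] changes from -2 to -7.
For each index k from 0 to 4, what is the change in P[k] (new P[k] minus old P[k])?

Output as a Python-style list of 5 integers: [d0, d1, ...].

Element change: A[4] -2 -> -7, delta = -5
For k < 4: P[k] unchanged, delta_P[k] = 0
For k >= 4: P[k] shifts by exactly -5
Delta array: [0, 0, 0, 0, -5]

Answer: [0, 0, 0, 0, -5]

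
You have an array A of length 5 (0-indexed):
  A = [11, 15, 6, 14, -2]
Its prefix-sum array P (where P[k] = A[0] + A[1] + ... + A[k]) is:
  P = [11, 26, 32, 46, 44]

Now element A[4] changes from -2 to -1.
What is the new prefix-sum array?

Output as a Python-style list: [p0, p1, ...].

Change: A[4] -2 -> -1, delta = 1
P[k] for k < 4: unchanged (A[4] not included)
P[k] for k >= 4: shift by delta = 1
  P[0] = 11 + 0 = 11
  P[1] = 26 + 0 = 26
  P[2] = 32 + 0 = 32
  P[3] = 46 + 0 = 46
  P[4] = 44 + 1 = 45

Answer: [11, 26, 32, 46, 45]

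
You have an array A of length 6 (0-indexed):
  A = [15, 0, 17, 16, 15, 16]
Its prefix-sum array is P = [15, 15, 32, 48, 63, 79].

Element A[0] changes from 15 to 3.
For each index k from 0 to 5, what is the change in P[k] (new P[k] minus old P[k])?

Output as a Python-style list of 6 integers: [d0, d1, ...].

Answer: [-12, -12, -12, -12, -12, -12]

Derivation:
Element change: A[0] 15 -> 3, delta = -12
For k < 0: P[k] unchanged, delta_P[k] = 0
For k >= 0: P[k] shifts by exactly -12
Delta array: [-12, -12, -12, -12, -12, -12]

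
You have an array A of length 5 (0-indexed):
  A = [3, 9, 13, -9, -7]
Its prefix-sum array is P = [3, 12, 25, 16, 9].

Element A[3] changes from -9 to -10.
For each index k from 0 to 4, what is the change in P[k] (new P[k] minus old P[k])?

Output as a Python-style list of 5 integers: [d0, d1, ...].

Answer: [0, 0, 0, -1, -1]

Derivation:
Element change: A[3] -9 -> -10, delta = -1
For k < 3: P[k] unchanged, delta_P[k] = 0
For k >= 3: P[k] shifts by exactly -1
Delta array: [0, 0, 0, -1, -1]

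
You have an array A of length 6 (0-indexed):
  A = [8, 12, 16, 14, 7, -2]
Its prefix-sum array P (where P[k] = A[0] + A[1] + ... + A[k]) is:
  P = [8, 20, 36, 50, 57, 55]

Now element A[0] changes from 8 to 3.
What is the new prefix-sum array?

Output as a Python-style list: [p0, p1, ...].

Change: A[0] 8 -> 3, delta = -5
P[k] for k < 0: unchanged (A[0] not included)
P[k] for k >= 0: shift by delta = -5
  P[0] = 8 + -5 = 3
  P[1] = 20 + -5 = 15
  P[2] = 36 + -5 = 31
  P[3] = 50 + -5 = 45
  P[4] = 57 + -5 = 52
  P[5] = 55 + -5 = 50

Answer: [3, 15, 31, 45, 52, 50]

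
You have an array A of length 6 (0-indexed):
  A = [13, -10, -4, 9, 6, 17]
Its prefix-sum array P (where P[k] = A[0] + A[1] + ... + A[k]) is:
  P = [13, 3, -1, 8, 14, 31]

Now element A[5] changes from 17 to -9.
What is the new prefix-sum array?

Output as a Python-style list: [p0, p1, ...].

Change: A[5] 17 -> -9, delta = -26
P[k] for k < 5: unchanged (A[5] not included)
P[k] for k >= 5: shift by delta = -26
  P[0] = 13 + 0 = 13
  P[1] = 3 + 0 = 3
  P[2] = -1 + 0 = -1
  P[3] = 8 + 0 = 8
  P[4] = 14 + 0 = 14
  P[5] = 31 + -26 = 5

Answer: [13, 3, -1, 8, 14, 5]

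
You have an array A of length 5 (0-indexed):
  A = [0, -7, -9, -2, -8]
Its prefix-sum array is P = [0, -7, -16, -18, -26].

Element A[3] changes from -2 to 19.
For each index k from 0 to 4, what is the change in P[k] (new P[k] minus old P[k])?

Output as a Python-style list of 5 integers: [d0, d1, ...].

Answer: [0, 0, 0, 21, 21]

Derivation:
Element change: A[3] -2 -> 19, delta = 21
For k < 3: P[k] unchanged, delta_P[k] = 0
For k >= 3: P[k] shifts by exactly 21
Delta array: [0, 0, 0, 21, 21]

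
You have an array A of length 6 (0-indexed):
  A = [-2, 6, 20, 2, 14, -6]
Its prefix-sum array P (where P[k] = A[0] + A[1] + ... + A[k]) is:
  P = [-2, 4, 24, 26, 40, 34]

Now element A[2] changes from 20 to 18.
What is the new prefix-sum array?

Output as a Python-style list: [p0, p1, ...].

Change: A[2] 20 -> 18, delta = -2
P[k] for k < 2: unchanged (A[2] not included)
P[k] for k >= 2: shift by delta = -2
  P[0] = -2 + 0 = -2
  P[1] = 4 + 0 = 4
  P[2] = 24 + -2 = 22
  P[3] = 26 + -2 = 24
  P[4] = 40 + -2 = 38
  P[5] = 34 + -2 = 32

Answer: [-2, 4, 22, 24, 38, 32]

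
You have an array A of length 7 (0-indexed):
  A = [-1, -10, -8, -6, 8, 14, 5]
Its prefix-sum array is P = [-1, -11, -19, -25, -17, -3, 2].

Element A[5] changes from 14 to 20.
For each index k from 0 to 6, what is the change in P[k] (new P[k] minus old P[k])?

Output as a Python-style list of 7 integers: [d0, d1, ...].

Element change: A[5] 14 -> 20, delta = 6
For k < 5: P[k] unchanged, delta_P[k] = 0
For k >= 5: P[k] shifts by exactly 6
Delta array: [0, 0, 0, 0, 0, 6, 6]

Answer: [0, 0, 0, 0, 0, 6, 6]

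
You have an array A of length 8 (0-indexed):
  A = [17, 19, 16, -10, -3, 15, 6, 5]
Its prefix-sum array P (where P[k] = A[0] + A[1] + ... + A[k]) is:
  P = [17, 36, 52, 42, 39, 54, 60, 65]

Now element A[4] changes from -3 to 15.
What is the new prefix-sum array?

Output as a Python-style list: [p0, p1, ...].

Answer: [17, 36, 52, 42, 57, 72, 78, 83]

Derivation:
Change: A[4] -3 -> 15, delta = 18
P[k] for k < 4: unchanged (A[4] not included)
P[k] for k >= 4: shift by delta = 18
  P[0] = 17 + 0 = 17
  P[1] = 36 + 0 = 36
  P[2] = 52 + 0 = 52
  P[3] = 42 + 0 = 42
  P[4] = 39 + 18 = 57
  P[5] = 54 + 18 = 72
  P[6] = 60 + 18 = 78
  P[7] = 65 + 18 = 83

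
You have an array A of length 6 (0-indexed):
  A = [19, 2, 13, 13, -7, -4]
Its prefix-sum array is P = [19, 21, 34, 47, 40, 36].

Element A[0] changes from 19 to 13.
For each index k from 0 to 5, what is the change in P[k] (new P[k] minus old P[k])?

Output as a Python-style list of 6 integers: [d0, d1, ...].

Answer: [-6, -6, -6, -6, -6, -6]

Derivation:
Element change: A[0] 19 -> 13, delta = -6
For k < 0: P[k] unchanged, delta_P[k] = 0
For k >= 0: P[k] shifts by exactly -6
Delta array: [-6, -6, -6, -6, -6, -6]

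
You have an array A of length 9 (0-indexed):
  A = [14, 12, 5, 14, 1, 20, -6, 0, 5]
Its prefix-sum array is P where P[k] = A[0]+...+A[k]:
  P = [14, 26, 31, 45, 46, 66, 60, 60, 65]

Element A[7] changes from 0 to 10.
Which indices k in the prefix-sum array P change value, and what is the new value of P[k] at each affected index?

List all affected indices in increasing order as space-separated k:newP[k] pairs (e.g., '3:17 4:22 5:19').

Answer: 7:70 8:75

Derivation:
P[k] = A[0] + ... + A[k]
P[k] includes A[7] iff k >= 7
Affected indices: 7, 8, ..., 8; delta = 10
  P[7]: 60 + 10 = 70
  P[8]: 65 + 10 = 75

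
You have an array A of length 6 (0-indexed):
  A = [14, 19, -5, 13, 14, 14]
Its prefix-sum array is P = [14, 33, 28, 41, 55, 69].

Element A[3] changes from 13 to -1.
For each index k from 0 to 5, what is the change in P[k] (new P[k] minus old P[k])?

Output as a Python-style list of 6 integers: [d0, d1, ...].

Answer: [0, 0, 0, -14, -14, -14]

Derivation:
Element change: A[3] 13 -> -1, delta = -14
For k < 3: P[k] unchanged, delta_P[k] = 0
For k >= 3: P[k] shifts by exactly -14
Delta array: [0, 0, 0, -14, -14, -14]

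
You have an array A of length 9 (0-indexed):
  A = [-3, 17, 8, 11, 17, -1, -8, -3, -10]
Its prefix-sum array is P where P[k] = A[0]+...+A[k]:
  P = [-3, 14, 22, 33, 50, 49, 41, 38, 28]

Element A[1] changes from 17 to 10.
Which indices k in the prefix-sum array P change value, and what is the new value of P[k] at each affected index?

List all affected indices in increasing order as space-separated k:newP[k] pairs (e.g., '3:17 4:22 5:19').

Answer: 1:7 2:15 3:26 4:43 5:42 6:34 7:31 8:21

Derivation:
P[k] = A[0] + ... + A[k]
P[k] includes A[1] iff k >= 1
Affected indices: 1, 2, ..., 8; delta = -7
  P[1]: 14 + -7 = 7
  P[2]: 22 + -7 = 15
  P[3]: 33 + -7 = 26
  P[4]: 50 + -7 = 43
  P[5]: 49 + -7 = 42
  P[6]: 41 + -7 = 34
  P[7]: 38 + -7 = 31
  P[8]: 28 + -7 = 21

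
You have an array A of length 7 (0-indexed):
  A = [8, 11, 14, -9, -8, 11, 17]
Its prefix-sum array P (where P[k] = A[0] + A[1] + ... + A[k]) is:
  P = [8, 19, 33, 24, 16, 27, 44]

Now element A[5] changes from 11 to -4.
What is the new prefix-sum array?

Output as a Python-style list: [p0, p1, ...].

Change: A[5] 11 -> -4, delta = -15
P[k] for k < 5: unchanged (A[5] not included)
P[k] for k >= 5: shift by delta = -15
  P[0] = 8 + 0 = 8
  P[1] = 19 + 0 = 19
  P[2] = 33 + 0 = 33
  P[3] = 24 + 0 = 24
  P[4] = 16 + 0 = 16
  P[5] = 27 + -15 = 12
  P[6] = 44 + -15 = 29

Answer: [8, 19, 33, 24, 16, 12, 29]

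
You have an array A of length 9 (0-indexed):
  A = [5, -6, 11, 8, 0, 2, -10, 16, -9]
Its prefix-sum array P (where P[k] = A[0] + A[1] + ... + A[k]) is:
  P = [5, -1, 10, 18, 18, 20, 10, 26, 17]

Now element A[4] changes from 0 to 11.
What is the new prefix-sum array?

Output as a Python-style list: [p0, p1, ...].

Change: A[4] 0 -> 11, delta = 11
P[k] for k < 4: unchanged (A[4] not included)
P[k] for k >= 4: shift by delta = 11
  P[0] = 5 + 0 = 5
  P[1] = -1 + 0 = -1
  P[2] = 10 + 0 = 10
  P[3] = 18 + 0 = 18
  P[4] = 18 + 11 = 29
  P[5] = 20 + 11 = 31
  P[6] = 10 + 11 = 21
  P[7] = 26 + 11 = 37
  P[8] = 17 + 11 = 28

Answer: [5, -1, 10, 18, 29, 31, 21, 37, 28]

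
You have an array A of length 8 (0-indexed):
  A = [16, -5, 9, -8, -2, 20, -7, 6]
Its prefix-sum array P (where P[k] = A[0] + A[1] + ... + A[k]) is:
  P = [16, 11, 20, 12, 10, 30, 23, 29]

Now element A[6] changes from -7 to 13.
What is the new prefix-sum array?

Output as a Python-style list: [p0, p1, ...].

Change: A[6] -7 -> 13, delta = 20
P[k] for k < 6: unchanged (A[6] not included)
P[k] for k >= 6: shift by delta = 20
  P[0] = 16 + 0 = 16
  P[1] = 11 + 0 = 11
  P[2] = 20 + 0 = 20
  P[3] = 12 + 0 = 12
  P[4] = 10 + 0 = 10
  P[5] = 30 + 0 = 30
  P[6] = 23 + 20 = 43
  P[7] = 29 + 20 = 49

Answer: [16, 11, 20, 12, 10, 30, 43, 49]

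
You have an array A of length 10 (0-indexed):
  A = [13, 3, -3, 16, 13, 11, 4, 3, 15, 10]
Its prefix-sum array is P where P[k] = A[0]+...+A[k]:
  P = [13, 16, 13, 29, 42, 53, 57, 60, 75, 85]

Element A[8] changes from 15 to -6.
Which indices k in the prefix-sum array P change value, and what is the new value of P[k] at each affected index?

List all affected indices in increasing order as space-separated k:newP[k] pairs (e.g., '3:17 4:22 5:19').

Answer: 8:54 9:64

Derivation:
P[k] = A[0] + ... + A[k]
P[k] includes A[8] iff k >= 8
Affected indices: 8, 9, ..., 9; delta = -21
  P[8]: 75 + -21 = 54
  P[9]: 85 + -21 = 64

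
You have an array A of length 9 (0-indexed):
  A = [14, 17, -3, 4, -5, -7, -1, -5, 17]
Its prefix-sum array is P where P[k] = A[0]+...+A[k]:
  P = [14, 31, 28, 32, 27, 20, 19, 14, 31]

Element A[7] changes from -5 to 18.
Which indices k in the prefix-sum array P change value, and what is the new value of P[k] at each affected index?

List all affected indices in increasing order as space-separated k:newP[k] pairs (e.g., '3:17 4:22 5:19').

P[k] = A[0] + ... + A[k]
P[k] includes A[7] iff k >= 7
Affected indices: 7, 8, ..., 8; delta = 23
  P[7]: 14 + 23 = 37
  P[8]: 31 + 23 = 54

Answer: 7:37 8:54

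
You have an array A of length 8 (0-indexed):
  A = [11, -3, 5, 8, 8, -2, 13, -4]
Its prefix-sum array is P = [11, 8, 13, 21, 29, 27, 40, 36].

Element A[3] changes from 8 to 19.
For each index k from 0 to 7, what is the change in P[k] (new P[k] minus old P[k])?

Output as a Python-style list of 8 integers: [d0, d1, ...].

Answer: [0, 0, 0, 11, 11, 11, 11, 11]

Derivation:
Element change: A[3] 8 -> 19, delta = 11
For k < 3: P[k] unchanged, delta_P[k] = 0
For k >= 3: P[k] shifts by exactly 11
Delta array: [0, 0, 0, 11, 11, 11, 11, 11]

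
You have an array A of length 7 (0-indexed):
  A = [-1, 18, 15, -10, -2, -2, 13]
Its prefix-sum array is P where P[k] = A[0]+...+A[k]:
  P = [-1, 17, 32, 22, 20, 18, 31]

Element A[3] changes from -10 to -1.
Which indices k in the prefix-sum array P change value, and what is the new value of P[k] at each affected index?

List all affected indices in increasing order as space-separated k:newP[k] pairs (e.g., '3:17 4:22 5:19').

P[k] = A[0] + ... + A[k]
P[k] includes A[3] iff k >= 3
Affected indices: 3, 4, ..., 6; delta = 9
  P[3]: 22 + 9 = 31
  P[4]: 20 + 9 = 29
  P[5]: 18 + 9 = 27
  P[6]: 31 + 9 = 40

Answer: 3:31 4:29 5:27 6:40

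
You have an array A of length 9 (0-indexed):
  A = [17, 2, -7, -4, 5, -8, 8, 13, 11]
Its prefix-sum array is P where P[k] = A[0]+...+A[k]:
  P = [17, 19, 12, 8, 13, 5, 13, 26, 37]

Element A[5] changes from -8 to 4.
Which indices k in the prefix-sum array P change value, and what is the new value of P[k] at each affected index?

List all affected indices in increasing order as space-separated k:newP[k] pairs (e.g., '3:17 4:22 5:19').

P[k] = A[0] + ... + A[k]
P[k] includes A[5] iff k >= 5
Affected indices: 5, 6, ..., 8; delta = 12
  P[5]: 5 + 12 = 17
  P[6]: 13 + 12 = 25
  P[7]: 26 + 12 = 38
  P[8]: 37 + 12 = 49

Answer: 5:17 6:25 7:38 8:49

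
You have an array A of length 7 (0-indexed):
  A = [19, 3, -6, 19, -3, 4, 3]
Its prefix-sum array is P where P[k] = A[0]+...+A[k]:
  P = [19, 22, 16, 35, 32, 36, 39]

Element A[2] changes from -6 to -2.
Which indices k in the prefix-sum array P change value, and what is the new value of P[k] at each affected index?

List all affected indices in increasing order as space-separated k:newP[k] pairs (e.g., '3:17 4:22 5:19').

P[k] = A[0] + ... + A[k]
P[k] includes A[2] iff k >= 2
Affected indices: 2, 3, ..., 6; delta = 4
  P[2]: 16 + 4 = 20
  P[3]: 35 + 4 = 39
  P[4]: 32 + 4 = 36
  P[5]: 36 + 4 = 40
  P[6]: 39 + 4 = 43

Answer: 2:20 3:39 4:36 5:40 6:43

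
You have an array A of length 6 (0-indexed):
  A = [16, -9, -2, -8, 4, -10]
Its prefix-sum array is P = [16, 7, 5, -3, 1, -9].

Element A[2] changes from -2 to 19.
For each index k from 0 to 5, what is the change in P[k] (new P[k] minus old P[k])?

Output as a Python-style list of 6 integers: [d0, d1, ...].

Answer: [0, 0, 21, 21, 21, 21]

Derivation:
Element change: A[2] -2 -> 19, delta = 21
For k < 2: P[k] unchanged, delta_P[k] = 0
For k >= 2: P[k] shifts by exactly 21
Delta array: [0, 0, 21, 21, 21, 21]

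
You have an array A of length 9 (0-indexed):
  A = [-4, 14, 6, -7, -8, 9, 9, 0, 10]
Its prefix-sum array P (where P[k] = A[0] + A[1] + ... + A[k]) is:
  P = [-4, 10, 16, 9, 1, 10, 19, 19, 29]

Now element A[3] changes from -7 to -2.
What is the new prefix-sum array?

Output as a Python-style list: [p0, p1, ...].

Change: A[3] -7 -> -2, delta = 5
P[k] for k < 3: unchanged (A[3] not included)
P[k] for k >= 3: shift by delta = 5
  P[0] = -4 + 0 = -4
  P[1] = 10 + 0 = 10
  P[2] = 16 + 0 = 16
  P[3] = 9 + 5 = 14
  P[4] = 1 + 5 = 6
  P[5] = 10 + 5 = 15
  P[6] = 19 + 5 = 24
  P[7] = 19 + 5 = 24
  P[8] = 29 + 5 = 34

Answer: [-4, 10, 16, 14, 6, 15, 24, 24, 34]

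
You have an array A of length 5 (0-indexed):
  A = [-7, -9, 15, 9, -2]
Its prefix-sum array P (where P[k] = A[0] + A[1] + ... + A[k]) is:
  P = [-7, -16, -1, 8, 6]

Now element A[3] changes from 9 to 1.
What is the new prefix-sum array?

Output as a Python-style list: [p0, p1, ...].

Change: A[3] 9 -> 1, delta = -8
P[k] for k < 3: unchanged (A[3] not included)
P[k] for k >= 3: shift by delta = -8
  P[0] = -7 + 0 = -7
  P[1] = -16 + 0 = -16
  P[2] = -1 + 0 = -1
  P[3] = 8 + -8 = 0
  P[4] = 6 + -8 = -2

Answer: [-7, -16, -1, 0, -2]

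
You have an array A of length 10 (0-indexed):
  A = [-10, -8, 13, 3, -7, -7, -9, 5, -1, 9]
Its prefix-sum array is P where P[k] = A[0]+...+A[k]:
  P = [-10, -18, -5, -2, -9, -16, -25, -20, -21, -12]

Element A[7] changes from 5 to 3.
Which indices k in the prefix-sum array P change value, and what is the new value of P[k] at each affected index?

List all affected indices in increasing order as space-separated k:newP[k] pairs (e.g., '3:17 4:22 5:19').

Answer: 7:-22 8:-23 9:-14

Derivation:
P[k] = A[0] + ... + A[k]
P[k] includes A[7] iff k >= 7
Affected indices: 7, 8, ..., 9; delta = -2
  P[7]: -20 + -2 = -22
  P[8]: -21 + -2 = -23
  P[9]: -12 + -2 = -14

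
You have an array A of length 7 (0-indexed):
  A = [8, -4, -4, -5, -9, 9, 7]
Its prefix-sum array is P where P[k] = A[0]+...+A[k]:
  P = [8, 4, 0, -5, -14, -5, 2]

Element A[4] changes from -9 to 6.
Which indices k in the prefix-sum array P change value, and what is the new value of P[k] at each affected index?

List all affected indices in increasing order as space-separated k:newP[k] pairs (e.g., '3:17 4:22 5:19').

P[k] = A[0] + ... + A[k]
P[k] includes A[4] iff k >= 4
Affected indices: 4, 5, ..., 6; delta = 15
  P[4]: -14 + 15 = 1
  P[5]: -5 + 15 = 10
  P[6]: 2 + 15 = 17

Answer: 4:1 5:10 6:17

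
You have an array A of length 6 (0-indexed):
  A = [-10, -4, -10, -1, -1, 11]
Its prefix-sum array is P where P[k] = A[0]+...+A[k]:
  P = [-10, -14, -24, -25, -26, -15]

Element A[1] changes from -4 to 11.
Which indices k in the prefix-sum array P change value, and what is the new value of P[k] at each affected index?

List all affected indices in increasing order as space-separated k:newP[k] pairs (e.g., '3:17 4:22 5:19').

Answer: 1:1 2:-9 3:-10 4:-11 5:0

Derivation:
P[k] = A[0] + ... + A[k]
P[k] includes A[1] iff k >= 1
Affected indices: 1, 2, ..., 5; delta = 15
  P[1]: -14 + 15 = 1
  P[2]: -24 + 15 = -9
  P[3]: -25 + 15 = -10
  P[4]: -26 + 15 = -11
  P[5]: -15 + 15 = 0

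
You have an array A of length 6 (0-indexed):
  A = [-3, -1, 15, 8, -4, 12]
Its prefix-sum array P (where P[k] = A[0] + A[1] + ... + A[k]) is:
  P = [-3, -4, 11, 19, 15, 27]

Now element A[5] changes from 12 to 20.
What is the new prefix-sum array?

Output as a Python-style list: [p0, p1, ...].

Change: A[5] 12 -> 20, delta = 8
P[k] for k < 5: unchanged (A[5] not included)
P[k] for k >= 5: shift by delta = 8
  P[0] = -3 + 0 = -3
  P[1] = -4 + 0 = -4
  P[2] = 11 + 0 = 11
  P[3] = 19 + 0 = 19
  P[4] = 15 + 0 = 15
  P[5] = 27 + 8 = 35

Answer: [-3, -4, 11, 19, 15, 35]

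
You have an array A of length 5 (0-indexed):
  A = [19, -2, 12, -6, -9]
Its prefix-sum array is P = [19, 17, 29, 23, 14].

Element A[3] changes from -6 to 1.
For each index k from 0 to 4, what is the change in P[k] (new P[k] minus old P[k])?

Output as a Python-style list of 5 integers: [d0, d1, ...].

Element change: A[3] -6 -> 1, delta = 7
For k < 3: P[k] unchanged, delta_P[k] = 0
For k >= 3: P[k] shifts by exactly 7
Delta array: [0, 0, 0, 7, 7]

Answer: [0, 0, 0, 7, 7]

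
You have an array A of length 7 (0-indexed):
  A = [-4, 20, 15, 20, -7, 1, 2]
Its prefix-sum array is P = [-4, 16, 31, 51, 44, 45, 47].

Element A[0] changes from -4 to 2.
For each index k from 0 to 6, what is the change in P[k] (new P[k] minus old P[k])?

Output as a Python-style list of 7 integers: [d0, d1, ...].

Element change: A[0] -4 -> 2, delta = 6
For k < 0: P[k] unchanged, delta_P[k] = 0
For k >= 0: P[k] shifts by exactly 6
Delta array: [6, 6, 6, 6, 6, 6, 6]

Answer: [6, 6, 6, 6, 6, 6, 6]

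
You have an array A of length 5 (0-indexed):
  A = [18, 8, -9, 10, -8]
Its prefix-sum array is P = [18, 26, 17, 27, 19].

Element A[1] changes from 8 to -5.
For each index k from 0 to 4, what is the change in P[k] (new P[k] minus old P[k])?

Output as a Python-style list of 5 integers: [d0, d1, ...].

Element change: A[1] 8 -> -5, delta = -13
For k < 1: P[k] unchanged, delta_P[k] = 0
For k >= 1: P[k] shifts by exactly -13
Delta array: [0, -13, -13, -13, -13]

Answer: [0, -13, -13, -13, -13]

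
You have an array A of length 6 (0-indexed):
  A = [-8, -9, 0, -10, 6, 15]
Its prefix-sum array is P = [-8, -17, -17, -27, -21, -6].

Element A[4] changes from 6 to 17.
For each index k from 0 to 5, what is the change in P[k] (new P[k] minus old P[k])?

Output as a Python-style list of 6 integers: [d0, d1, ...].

Element change: A[4] 6 -> 17, delta = 11
For k < 4: P[k] unchanged, delta_P[k] = 0
For k >= 4: P[k] shifts by exactly 11
Delta array: [0, 0, 0, 0, 11, 11]

Answer: [0, 0, 0, 0, 11, 11]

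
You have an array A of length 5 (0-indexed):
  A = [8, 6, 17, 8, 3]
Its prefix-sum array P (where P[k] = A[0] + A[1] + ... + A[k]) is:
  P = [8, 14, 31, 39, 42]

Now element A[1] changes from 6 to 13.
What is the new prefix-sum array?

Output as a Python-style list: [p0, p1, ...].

Answer: [8, 21, 38, 46, 49]

Derivation:
Change: A[1] 6 -> 13, delta = 7
P[k] for k < 1: unchanged (A[1] not included)
P[k] for k >= 1: shift by delta = 7
  P[0] = 8 + 0 = 8
  P[1] = 14 + 7 = 21
  P[2] = 31 + 7 = 38
  P[3] = 39 + 7 = 46
  P[4] = 42 + 7 = 49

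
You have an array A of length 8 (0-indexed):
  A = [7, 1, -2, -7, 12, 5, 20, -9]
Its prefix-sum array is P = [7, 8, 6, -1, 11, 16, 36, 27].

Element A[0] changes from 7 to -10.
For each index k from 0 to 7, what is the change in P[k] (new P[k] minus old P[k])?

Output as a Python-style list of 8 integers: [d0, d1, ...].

Answer: [-17, -17, -17, -17, -17, -17, -17, -17]

Derivation:
Element change: A[0] 7 -> -10, delta = -17
For k < 0: P[k] unchanged, delta_P[k] = 0
For k >= 0: P[k] shifts by exactly -17
Delta array: [-17, -17, -17, -17, -17, -17, -17, -17]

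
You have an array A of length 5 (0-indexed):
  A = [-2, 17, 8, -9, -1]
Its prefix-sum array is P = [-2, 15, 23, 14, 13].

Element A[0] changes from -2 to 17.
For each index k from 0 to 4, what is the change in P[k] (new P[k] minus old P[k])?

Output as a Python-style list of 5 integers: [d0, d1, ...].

Element change: A[0] -2 -> 17, delta = 19
For k < 0: P[k] unchanged, delta_P[k] = 0
For k >= 0: P[k] shifts by exactly 19
Delta array: [19, 19, 19, 19, 19]

Answer: [19, 19, 19, 19, 19]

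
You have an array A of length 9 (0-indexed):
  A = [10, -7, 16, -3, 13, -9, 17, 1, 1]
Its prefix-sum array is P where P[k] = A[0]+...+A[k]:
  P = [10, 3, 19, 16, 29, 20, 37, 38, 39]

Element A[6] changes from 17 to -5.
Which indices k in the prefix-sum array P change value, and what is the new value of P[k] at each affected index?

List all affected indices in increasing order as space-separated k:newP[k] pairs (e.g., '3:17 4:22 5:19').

Answer: 6:15 7:16 8:17

Derivation:
P[k] = A[0] + ... + A[k]
P[k] includes A[6] iff k >= 6
Affected indices: 6, 7, ..., 8; delta = -22
  P[6]: 37 + -22 = 15
  P[7]: 38 + -22 = 16
  P[8]: 39 + -22 = 17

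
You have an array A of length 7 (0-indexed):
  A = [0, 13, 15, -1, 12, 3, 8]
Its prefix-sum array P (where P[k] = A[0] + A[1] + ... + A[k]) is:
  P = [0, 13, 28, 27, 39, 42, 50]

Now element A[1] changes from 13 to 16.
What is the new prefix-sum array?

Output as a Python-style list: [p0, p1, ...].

Answer: [0, 16, 31, 30, 42, 45, 53]

Derivation:
Change: A[1] 13 -> 16, delta = 3
P[k] for k < 1: unchanged (A[1] not included)
P[k] for k >= 1: shift by delta = 3
  P[0] = 0 + 0 = 0
  P[1] = 13 + 3 = 16
  P[2] = 28 + 3 = 31
  P[3] = 27 + 3 = 30
  P[4] = 39 + 3 = 42
  P[5] = 42 + 3 = 45
  P[6] = 50 + 3 = 53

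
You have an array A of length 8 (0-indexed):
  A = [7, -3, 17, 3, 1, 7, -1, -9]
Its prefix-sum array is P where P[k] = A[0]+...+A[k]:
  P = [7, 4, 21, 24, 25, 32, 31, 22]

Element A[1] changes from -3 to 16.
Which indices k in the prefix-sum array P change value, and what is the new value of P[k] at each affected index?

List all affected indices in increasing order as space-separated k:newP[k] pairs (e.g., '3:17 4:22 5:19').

P[k] = A[0] + ... + A[k]
P[k] includes A[1] iff k >= 1
Affected indices: 1, 2, ..., 7; delta = 19
  P[1]: 4 + 19 = 23
  P[2]: 21 + 19 = 40
  P[3]: 24 + 19 = 43
  P[4]: 25 + 19 = 44
  P[5]: 32 + 19 = 51
  P[6]: 31 + 19 = 50
  P[7]: 22 + 19 = 41

Answer: 1:23 2:40 3:43 4:44 5:51 6:50 7:41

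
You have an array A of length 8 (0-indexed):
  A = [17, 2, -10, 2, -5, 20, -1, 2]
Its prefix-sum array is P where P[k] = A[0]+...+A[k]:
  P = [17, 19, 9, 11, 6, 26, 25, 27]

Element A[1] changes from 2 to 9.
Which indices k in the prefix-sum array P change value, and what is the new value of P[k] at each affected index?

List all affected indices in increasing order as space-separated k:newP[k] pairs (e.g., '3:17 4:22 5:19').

Answer: 1:26 2:16 3:18 4:13 5:33 6:32 7:34

Derivation:
P[k] = A[0] + ... + A[k]
P[k] includes A[1] iff k >= 1
Affected indices: 1, 2, ..., 7; delta = 7
  P[1]: 19 + 7 = 26
  P[2]: 9 + 7 = 16
  P[3]: 11 + 7 = 18
  P[4]: 6 + 7 = 13
  P[5]: 26 + 7 = 33
  P[6]: 25 + 7 = 32
  P[7]: 27 + 7 = 34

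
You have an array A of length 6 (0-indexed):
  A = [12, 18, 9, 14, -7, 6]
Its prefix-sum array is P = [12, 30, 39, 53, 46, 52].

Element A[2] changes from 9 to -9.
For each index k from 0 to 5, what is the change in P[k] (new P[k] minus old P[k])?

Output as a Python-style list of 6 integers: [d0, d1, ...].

Element change: A[2] 9 -> -9, delta = -18
For k < 2: P[k] unchanged, delta_P[k] = 0
For k >= 2: P[k] shifts by exactly -18
Delta array: [0, 0, -18, -18, -18, -18]

Answer: [0, 0, -18, -18, -18, -18]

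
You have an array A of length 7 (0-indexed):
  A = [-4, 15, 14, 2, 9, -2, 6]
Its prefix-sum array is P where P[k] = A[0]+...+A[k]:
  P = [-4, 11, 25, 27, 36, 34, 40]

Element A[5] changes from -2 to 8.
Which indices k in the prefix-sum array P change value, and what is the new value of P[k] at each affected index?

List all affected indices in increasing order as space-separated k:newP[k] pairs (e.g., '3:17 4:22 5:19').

P[k] = A[0] + ... + A[k]
P[k] includes A[5] iff k >= 5
Affected indices: 5, 6, ..., 6; delta = 10
  P[5]: 34 + 10 = 44
  P[6]: 40 + 10 = 50

Answer: 5:44 6:50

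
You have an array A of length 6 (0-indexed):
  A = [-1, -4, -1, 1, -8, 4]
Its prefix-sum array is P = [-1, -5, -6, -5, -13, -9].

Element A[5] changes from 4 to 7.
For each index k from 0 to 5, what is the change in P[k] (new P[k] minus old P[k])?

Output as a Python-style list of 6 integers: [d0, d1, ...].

Element change: A[5] 4 -> 7, delta = 3
For k < 5: P[k] unchanged, delta_P[k] = 0
For k >= 5: P[k] shifts by exactly 3
Delta array: [0, 0, 0, 0, 0, 3]

Answer: [0, 0, 0, 0, 0, 3]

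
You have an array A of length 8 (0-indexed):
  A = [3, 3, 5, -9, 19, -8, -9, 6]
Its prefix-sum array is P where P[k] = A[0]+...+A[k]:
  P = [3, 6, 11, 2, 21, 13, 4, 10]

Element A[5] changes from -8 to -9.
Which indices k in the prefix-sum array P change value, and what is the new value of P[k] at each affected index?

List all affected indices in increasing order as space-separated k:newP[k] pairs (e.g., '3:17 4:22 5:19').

P[k] = A[0] + ... + A[k]
P[k] includes A[5] iff k >= 5
Affected indices: 5, 6, ..., 7; delta = -1
  P[5]: 13 + -1 = 12
  P[6]: 4 + -1 = 3
  P[7]: 10 + -1 = 9

Answer: 5:12 6:3 7:9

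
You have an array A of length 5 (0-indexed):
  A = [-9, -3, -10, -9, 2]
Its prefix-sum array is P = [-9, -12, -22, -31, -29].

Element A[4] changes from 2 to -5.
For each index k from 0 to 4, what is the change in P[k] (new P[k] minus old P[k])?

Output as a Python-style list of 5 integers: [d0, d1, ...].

Element change: A[4] 2 -> -5, delta = -7
For k < 4: P[k] unchanged, delta_P[k] = 0
For k >= 4: P[k] shifts by exactly -7
Delta array: [0, 0, 0, 0, -7]

Answer: [0, 0, 0, 0, -7]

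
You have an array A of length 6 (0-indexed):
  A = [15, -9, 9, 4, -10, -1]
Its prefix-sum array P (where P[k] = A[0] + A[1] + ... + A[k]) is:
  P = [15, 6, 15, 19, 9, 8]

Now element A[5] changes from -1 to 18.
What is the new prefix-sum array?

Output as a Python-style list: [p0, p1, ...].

Answer: [15, 6, 15, 19, 9, 27]

Derivation:
Change: A[5] -1 -> 18, delta = 19
P[k] for k < 5: unchanged (A[5] not included)
P[k] for k >= 5: shift by delta = 19
  P[0] = 15 + 0 = 15
  P[1] = 6 + 0 = 6
  P[2] = 15 + 0 = 15
  P[3] = 19 + 0 = 19
  P[4] = 9 + 0 = 9
  P[5] = 8 + 19 = 27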